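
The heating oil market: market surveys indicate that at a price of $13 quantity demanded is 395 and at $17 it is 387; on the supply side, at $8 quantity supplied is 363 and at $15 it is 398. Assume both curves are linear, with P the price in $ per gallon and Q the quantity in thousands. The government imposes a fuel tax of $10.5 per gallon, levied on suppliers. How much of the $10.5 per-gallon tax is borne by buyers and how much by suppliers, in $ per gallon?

Demand slope: (387 − 395)/(17 − 13) = -2, so Qd = 421 − 2P.
Supply slope: (398 − 363)/(15 − 8) = 5, so Qs = 5P + 323.
Before the tax: set 421 − 2P = 5P + 323 → P* = $14, Q* = 393.
With the tax collected from suppliers, supply shifts: Qs = 5(P − 10.5) + 323.
New equilibrium: buyers pay $21.5, suppliers receive $11, Q = 378. (Wedge: Pb − Ps = 10.5.)
Burden on buyers: $7.5; on suppliers: $3. (They sum to $10.5.)
The less price-elastic side of the market bears the larger share of a per-unit tax.

Buyers bear $7.5 per gallon; suppliers bear $3 per gallon.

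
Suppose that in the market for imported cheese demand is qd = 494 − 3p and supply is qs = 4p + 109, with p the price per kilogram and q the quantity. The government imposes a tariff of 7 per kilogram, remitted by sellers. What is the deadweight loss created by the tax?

Deadweight loss = 42.

Before the tax: set 494 − 3p = 4p + 109 → p* = 55, q* = 329.
With the tax collected from sellers, supply shifts: qs = 4(p − 7) + 109.
New equilibrium: buyers pay 59, sellers receive 52, q = 317. (Wedge: pb − ps = 7.)
Quantity falls by |ΔQ| = |329 − 317| = 12.
DWL = ½ · t · |ΔQ| = ½ · 7 · 12 = 42.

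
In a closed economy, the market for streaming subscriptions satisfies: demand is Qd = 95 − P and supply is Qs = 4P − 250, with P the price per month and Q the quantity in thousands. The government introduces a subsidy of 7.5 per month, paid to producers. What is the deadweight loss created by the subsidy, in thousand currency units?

Deadweight loss = 22.5 thousand.

Before the subsidy: set 95 − P = 4P − 250 → P* = 69, Q* = 26.
With a per-unit subsidy paid to producers, each receives P + 7.5 per unit sold, so supply becomes Qs = 4(P + 7.5) − 250.
New equilibrium: consumers pay 63, producers receive 70.5, Q = 32. (Wedge: Pb − Ps = −7.5.)
Quantity rises by |ΔQ| = |26 − 32| = 6.
DWL = ½ · t · |ΔQ| = ½ · 7.5 · 6 = 22.5.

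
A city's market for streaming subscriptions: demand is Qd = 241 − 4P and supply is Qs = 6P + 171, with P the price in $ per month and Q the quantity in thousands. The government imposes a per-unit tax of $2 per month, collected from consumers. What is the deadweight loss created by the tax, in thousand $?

Before the tax: set 241 − 4P = 6P + 171 → P* = $7, Q* = 213.
With the tax collected from consumers, demand (in seller-price terms) shifts: Qd = 241 − 4(P + 2).
Solving gives Q = 208.2 with consumers paying $8.2 and suppliers receiving $6.2 (the $2 wedge).
Quantity falls by |ΔQ| = |213 − 208.2| = 4.8.
DWL = ½ · t · |ΔQ| = ½ · 2 · 4.8 = $4.8.

Deadweight loss = $4.8 thousand.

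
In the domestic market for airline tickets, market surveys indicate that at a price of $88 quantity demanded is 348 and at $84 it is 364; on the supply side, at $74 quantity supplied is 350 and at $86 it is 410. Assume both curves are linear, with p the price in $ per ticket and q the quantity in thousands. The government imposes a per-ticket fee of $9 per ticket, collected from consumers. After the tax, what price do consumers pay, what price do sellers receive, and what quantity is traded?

Consumers pay $85; sellers receive $76; quantity = 360.

Demand slope: (364 − 348)/(84 − 88) = -4, so qd = 700 − 4p.
Supply slope: (410 − 350)/(86 − 74) = 5, so qs = 5p − 20.
Without the tax, 700 − 4p = 5p − 20 gives 9p = 720, so p* = $80 and q* = 380.
With the tax collected from consumers, demand (in seller-price terms) shifts: qd = 700 − 4(p + 9).
New equilibrium: consumers pay $85, sellers receive $76, q = 360. (Wedge: pb − ps = 9.)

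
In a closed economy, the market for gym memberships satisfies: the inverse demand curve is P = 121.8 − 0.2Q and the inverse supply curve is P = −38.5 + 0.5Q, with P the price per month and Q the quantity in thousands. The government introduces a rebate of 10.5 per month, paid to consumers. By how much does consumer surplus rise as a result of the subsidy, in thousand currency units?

Inverting to Q(P) form: Qd = 609 − 5P; Qs = 2P + 77.
Without the subsidy, 609 − 5P = 2P + 77 gives 7P = 532, so P* = 76 and Q* = 229.
With a per-unit subsidy paid to consumers, each effectively pays P − 10.5, so demand becomes Qd = 609 − 5(P − 10.5).
Solving gives Q = 244 with consumers paying 73 and producers receiving 83.5 (the 10.5 wedge).
ΔCS is the trapezoid between Q = 244 and Q = 229 of height 3: ½ · (229 + 244) · 3 = 709.5.

Consumer surplus rises by 709.5 thousand.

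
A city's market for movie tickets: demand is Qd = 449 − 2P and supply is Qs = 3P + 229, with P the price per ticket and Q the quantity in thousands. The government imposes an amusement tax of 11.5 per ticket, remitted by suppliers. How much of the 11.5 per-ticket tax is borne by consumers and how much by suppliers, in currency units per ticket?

Consumers bear 6.9 per ticket; suppliers bear 4.6 per ticket.

Without the tax, 449 − 2P = 3P + 229 gives 5P = 220, so P* = 44 and Q* = 361.
With the tax collected from suppliers, supply shifts: Qs = 3(P − 11.5) + 229.
New equilibrium: consumers pay 50.9, suppliers receive 39.4, Q = 347.2. (Wedge: Pb − Ps = 11.5.)
Burden on consumers: 6.9; on suppliers: 4.6. (They sum to 11.5.)
The less price-elastic side of the market bears the larger share of a per-unit tax.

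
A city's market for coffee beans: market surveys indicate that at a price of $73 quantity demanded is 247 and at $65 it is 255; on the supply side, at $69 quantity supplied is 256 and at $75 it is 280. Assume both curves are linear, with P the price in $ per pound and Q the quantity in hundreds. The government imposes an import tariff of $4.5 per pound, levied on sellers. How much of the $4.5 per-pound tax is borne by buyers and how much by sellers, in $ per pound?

Demand slope: (255 − 247)/(65 − 73) = -1, so Qd = 320 − P.
Supply slope: (280 − 256)/(75 − 69) = 4, so Qs = 4P − 20.
Without the tax, 320 − P = 4P − 20 gives 5P = 340, so P* = $68 and Q* = 252.
With the tax collected from sellers, supply shifts: Qs = 4(P − 4.5) − 20.
New equilibrium: buyers pay $71.6, sellers receive $67.1, Q = 248.4. (Wedge: Pb − Ps = 4.5.)
Burden on buyers: $3.6; on sellers: $0.9. (They sum to $4.5.)

Buyers bear $3.6 per pound; sellers bear $0.9 per pound.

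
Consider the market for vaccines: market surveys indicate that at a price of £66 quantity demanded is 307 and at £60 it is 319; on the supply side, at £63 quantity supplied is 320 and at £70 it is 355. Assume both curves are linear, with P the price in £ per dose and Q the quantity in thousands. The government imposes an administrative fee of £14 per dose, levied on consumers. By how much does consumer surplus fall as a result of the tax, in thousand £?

Consumer surplus falls by £3050 thousand.

Demand slope: (319 − 307)/(60 − 66) = -2, so Qd = 439 − 2P.
Supply slope: (355 − 320)/(70 − 63) = 5, so Qs = 5P + 5.
Before the tax: set 439 − 2P = 5P + 5 → P* = £62, Q* = 315.
With the tax collected from consumers, demand (in seller-price terms) shifts: Qd = 439 − 2(P + 14).
New equilibrium: consumers pay £72, suppliers receive £58, Q = 295. (Wedge: Pb − Ps = 14.)
ΔCS is the trapezoid between Q = 295 and Q = 315 of height £10: ½ · (315 + 295) · 10 = £3050.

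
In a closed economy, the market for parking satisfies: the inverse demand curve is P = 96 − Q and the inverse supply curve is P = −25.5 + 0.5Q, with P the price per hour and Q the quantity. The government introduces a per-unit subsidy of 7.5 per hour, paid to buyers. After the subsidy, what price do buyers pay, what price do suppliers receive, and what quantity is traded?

Buyers pay 10; suppliers receive 17.5; quantity = 86.

Inverting to Q(P) form: Qd = 96 − P; Qs = 2P + 51.
Before the subsidy: set 96 − P = 2P + 51 → P* = 15, Q* = 81.
With a per-unit subsidy paid to buyers, each effectively pays P − 7.5, so demand becomes Qd = 96 − (P − 7.5).
Solving gives Q = 86 with buyers paying 10 and suppliers receiving 17.5 (the 7.5 wedge).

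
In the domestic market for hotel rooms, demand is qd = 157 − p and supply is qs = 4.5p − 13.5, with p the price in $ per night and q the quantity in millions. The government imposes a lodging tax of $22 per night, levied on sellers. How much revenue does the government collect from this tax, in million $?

Without the tax, 157 − p = 4.5p − 13.5 gives 5.5p = 170.5, so p* = $31 and q* = 126.
With the tax collected from sellers, supply shifts: qs = 4.5(p − 22) − 13.5.
Solving gives q = 108 with buyers paying $49 and sellers receiving $27 (the $22 wedge).
Revenue = t · Q = 22 · 108 = $2376.

Tax revenue = $2376 million.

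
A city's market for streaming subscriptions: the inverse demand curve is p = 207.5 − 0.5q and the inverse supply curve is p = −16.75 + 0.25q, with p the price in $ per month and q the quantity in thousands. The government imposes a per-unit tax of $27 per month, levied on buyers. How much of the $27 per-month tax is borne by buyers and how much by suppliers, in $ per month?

Rewrite in direct form: qd = 415 − 2p and qs = 4p + 67.
Without the tax, 415 − 2p = 4p + 67 gives 6p = 348, so p* = $58 and q* = 299.
With the tax collected from buyers, demand (in seller-price terms) shifts: qd = 415 − 2(p + 27).
New equilibrium: buyers pay $76, suppliers receive $49, q = 263. (Wedge: pb − ps = 27.)
Burden on buyers: $18; on suppliers: $9. (They sum to $27.)
The less price-elastic side of the market bears the larger share of a per-unit tax.

Buyers bear $18 per month; suppliers bear $9 per month.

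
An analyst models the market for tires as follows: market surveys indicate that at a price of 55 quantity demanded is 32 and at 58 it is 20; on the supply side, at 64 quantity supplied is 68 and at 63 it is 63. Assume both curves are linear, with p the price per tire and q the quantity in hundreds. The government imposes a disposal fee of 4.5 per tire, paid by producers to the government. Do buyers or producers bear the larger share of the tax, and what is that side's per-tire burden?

Buyers bear the larger share: 2.5 per tire.

Demand slope: (20 − 32)/(58 − 55) = -4, so qd = 252 − 4p.
Supply slope: (63 − 68)/(63 − 64) = 5, so qs = 5p − 252.
Without the tax, 252 − 4p = 5p − 252 gives 9p = 504, so p* = 56 and q* = 28.
With the tax collected from producers, supply shifts: qs = 5(p − 4.5) − 252.
Solving gives q = 18 with buyers paying 58.5 and producers receiving 54 (the 4.5 wedge).
Per-tire burden: buyers 2.5, producers 2.
Buyers take the larger share because demand is less price-elastic here (demand slope 4 vs supply slope 5).
The less price-elastic side of the market bears the larger share of a per-unit tax.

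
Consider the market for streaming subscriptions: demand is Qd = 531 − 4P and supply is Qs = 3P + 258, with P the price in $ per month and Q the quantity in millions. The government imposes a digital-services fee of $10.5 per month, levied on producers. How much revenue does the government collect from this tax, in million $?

Without the tax, 531 − 4P = 3P + 258 gives 7P = 273, so P* = $39 and Q* = 375.
With the tax collected from producers, supply shifts: Qs = 3(P − 10.5) + 258.
Solving gives Q = 357 with buyers paying $43.5 and producers receiving $33 (the $10.5 wedge).
Revenue = t · Q = 10.5 · 357 = $3748.5.

Tax revenue = $3748.5 million.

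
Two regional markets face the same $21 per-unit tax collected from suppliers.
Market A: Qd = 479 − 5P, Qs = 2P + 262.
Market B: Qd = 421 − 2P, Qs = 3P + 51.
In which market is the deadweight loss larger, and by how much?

Market A, by $50.4.

Market A: pre-tax P* = $31, Q* = 324; post-tax Q = 294; deadweight loss = $315.
Market B: pre-tax P* = $74, Q* = 273; post-tax Q = 247.8; deadweight loss = $264.6.
Difference: $315 vs $264.6 → market A is larger by $50.4.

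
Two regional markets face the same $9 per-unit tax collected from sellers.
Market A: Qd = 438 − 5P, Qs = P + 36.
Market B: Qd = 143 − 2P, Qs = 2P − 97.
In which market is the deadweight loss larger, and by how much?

Market A: pre-tax P* = $67, Q* = 103; post-tax Q = 95.5; deadweight loss = $33.75.
Market B: pre-tax P* = $60, Q* = 23; post-tax Q = 14; deadweight loss = $40.5.
Difference: $33.75 vs $40.5 → market B is larger by $6.75.

Market B, by $6.75.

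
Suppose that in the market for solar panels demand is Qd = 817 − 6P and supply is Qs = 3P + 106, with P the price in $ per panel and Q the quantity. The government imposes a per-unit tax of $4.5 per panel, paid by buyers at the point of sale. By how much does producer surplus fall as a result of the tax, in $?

Producer surplus falls by $1015.5.

Without the tax, 817 − 6P = 3P + 106 gives 9P = 711, so P* = $79 and Q* = 343.
With the tax collected from buyers, demand (in seller-price terms) shifts: Qd = 817 − 6(P + 4.5).
Solving gives Q = 334 with buyers paying $80.5 and sellers receiving $76 (the $4.5 wedge).
ΔPS is the trapezoid between Q = 334 and Q = 343 of height $3: ½ · (343 + 334) · 3 = $1015.5.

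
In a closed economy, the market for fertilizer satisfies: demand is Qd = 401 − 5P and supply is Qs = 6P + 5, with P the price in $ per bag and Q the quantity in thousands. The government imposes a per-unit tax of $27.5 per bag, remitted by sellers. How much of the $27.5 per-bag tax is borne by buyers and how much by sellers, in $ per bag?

Buyers bear $15 per bag; sellers bear $12.5 per bag.

Without the tax, 401 − 5P = 6P + 5 gives 11P = 396, so P* = $36 and Q* = 221.
With the tax collected from sellers, supply shifts: Qs = 6(P − 27.5) + 5.
New equilibrium: buyers pay $51, sellers receive $23.5, Q = 146. (Wedge: Pb − Ps = 27.5.)
Burden on buyers: $15; on sellers: $12.5. (They sum to $27.5.)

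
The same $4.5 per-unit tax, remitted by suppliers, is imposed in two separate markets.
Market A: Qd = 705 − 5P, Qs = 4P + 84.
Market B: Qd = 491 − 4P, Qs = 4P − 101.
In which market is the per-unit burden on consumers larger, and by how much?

Market A: pre-tax P* = $69, Q* = 360; post-tax Q = 350; per-unit burden on consumers = $2.
Market B: pre-tax P* = $74, Q* = 195; post-tax Q = 186; per-unit burden on consumers = $2.25.
Difference: $2 vs $2.25 → market B is larger by $0.25.

Market B, by $0.25.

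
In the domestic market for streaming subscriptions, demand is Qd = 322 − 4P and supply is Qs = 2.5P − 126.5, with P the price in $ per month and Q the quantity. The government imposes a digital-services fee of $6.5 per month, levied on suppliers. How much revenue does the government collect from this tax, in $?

Tax revenue = $234.

Without the tax, 322 − 4P = 2.5P − 126.5 gives 6.5P = 448.5, so P* = $69 and Q* = 46.
With the tax collected from suppliers, supply shifts: Qs = 2.5(P − 6.5) − 126.5.
Solving gives Q = 36 with buyers paying $71.5 and suppliers receiving $65 (the $6.5 wedge).
Revenue = t · Q = 6.5 · 36 = $234.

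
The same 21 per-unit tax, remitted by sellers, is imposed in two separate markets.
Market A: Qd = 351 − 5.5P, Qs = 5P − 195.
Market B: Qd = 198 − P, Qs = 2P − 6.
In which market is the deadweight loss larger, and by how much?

Market A, by 430.5.

Market A: pre-tax P* = 52, Q* = 65; post-tax Q = 10; deadweight loss = 577.5.
Market B: pre-tax P* = 68, Q* = 130; post-tax Q = 116; deadweight loss = 147.
Difference: 577.5 vs 147 → market A is larger by 430.5.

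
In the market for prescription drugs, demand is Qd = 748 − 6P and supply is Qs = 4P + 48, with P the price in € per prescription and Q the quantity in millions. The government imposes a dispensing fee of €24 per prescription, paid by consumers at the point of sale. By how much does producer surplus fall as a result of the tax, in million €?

Producer surplus falls by €4308.48 million.

Without the tax, 748 − 6P = 4P + 48 gives 10P = 700, so P* = €70 and Q* = 328.
With the tax collected from consumers, demand (in seller-price terms) shifts: Qd = 748 − 6(P + 24).
New equilibrium: consumers pay €79.6, suppliers receive €55.6, Q = 270.4. (Wedge: Pb − Ps = 24.)
ΔPS is the trapezoid between Q = 270.4 and Q = 328 of height €14.4: ½ · (328 + 270.4) · 14.4 = €4308.48.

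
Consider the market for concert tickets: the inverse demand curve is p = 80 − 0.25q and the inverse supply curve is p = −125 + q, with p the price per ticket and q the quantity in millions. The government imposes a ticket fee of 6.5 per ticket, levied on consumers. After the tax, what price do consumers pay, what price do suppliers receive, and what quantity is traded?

Inverting to q(p) form: qd = 320 − 4p; qs = p + 125.
Without the tax, 320 − 4p = p + 125 gives 5p = 195, so p* = 39 and q* = 164.
With the tax collected from consumers, demand (in seller-price terms) shifts: qd = 320 − 4(p + 6.5).
Solving gives q = 158.8 with consumers paying 40.3 and suppliers receiving 33.8 (the 6.5 wedge).
The less price-elastic side of the market bears the larger share of a per-unit tax.

Consumers pay 40.3; suppliers receive 33.8; quantity = 158.8.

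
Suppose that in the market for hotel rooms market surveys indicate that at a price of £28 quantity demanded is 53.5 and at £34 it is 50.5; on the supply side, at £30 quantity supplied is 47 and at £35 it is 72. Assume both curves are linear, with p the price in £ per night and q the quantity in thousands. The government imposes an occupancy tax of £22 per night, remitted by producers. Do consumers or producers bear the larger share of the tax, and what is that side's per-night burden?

Demand slope: (50.5 − 53.5)/(34 − 28) = -0.5, so qd = 67.5 − 0.5p.
Supply slope: (72 − 47)/(35 − 30) = 5, so qs = 5p − 103.
Before the tax: set 67.5 − 0.5p = 5p − 103 → p* = £31, q* = 52.
With the tax collected from producers, supply shifts: qs = 5(p − 22) − 103.
New equilibrium: consumers pay £51, producers receive £29, q = 42. (Wedge: pb − ps = 22.)
Per-night burden: consumers £20, producers £2.
Consumers take the larger share because demand is less price-elastic here (demand slope 0.5 vs supply slope 5).

Consumers bear the larger share: £20 per night.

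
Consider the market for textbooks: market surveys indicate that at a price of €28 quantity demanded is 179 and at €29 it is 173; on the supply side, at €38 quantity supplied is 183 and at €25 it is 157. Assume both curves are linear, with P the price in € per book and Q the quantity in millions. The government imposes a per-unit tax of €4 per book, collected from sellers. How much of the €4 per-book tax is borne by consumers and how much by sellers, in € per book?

Demand slope: (173 − 179)/(29 − 28) = -6, so Qd = 347 − 6P.
Supply slope: (157 − 183)/(25 − 38) = 2, so Qs = 2P + 107.
Before the tax: set 347 − 6P = 2P + 107 → P* = €30, Q* = 167.
With the tax collected from sellers, supply shifts: Qs = 2(P − 4) + 107.
New equilibrium: consumers pay €31, sellers receive €27, Q = 161. (Wedge: Pb − Ps = 4.)
Burden on consumers: €1; on sellers: €3. (They sum to €4.)

Consumers bear €1 per book; sellers bear €3 per book.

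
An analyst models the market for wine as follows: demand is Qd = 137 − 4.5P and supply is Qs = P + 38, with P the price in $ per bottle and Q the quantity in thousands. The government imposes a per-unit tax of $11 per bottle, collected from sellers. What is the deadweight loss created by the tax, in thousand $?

Before the tax: set 137 − 4.5P = P + 38 → P* = $18, Q* = 56.
With the tax collected from sellers, supply shifts: Qs = (P − 11) + 38.
Solving gives Q = 47 with buyers paying $20 and sellers receiving $9 (the $11 wedge).
Quantity falls by |ΔQ| = |56 − 47| = 9.
DWL = ½ · t · |ΔQ| = ½ · 11 · 9 = $49.5.

Deadweight loss = $49.5 thousand.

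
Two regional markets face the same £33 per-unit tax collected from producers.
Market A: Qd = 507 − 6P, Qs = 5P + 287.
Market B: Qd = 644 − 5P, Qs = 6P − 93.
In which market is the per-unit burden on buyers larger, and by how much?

Market A: pre-tax P* = £20, Q* = 387; post-tax Q = 297; per-unit burden on buyers = £15.
Market B: pre-tax P* = £67, Q* = 309; post-tax Q = 219; per-unit burden on buyers = £18.
Difference: £15 vs £18 → market B is larger by £3.

Market B, by £3.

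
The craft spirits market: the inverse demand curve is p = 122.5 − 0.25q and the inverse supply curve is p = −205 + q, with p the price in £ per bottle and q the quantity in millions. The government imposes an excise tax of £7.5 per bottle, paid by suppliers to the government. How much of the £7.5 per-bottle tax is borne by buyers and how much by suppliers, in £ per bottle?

Rewrite in direct form: qd = 490 − 4p and qs = p + 205.
Without the tax, 490 − 4p = p + 205 gives 5p = 285, so p* = £57 and q* = 262.
With the tax collected from suppliers, supply shifts: qs = (p − 7.5) + 205.
New equilibrium: buyers pay £58.5, suppliers receive £51, q = 256. (Wedge: pb − ps = 7.5.)
Burden on buyers: £1.5; on suppliers: £6. (They sum to £7.5.)

Buyers bear £1.5 per bottle; suppliers bear £6 per bottle.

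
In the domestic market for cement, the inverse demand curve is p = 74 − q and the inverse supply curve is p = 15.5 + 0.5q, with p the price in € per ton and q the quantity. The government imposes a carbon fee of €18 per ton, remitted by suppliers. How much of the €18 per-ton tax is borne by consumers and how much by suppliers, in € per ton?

Rewrite in direct form: qd = 74 − p and qs = 2p − 31.
Without the tax, 74 − p = 2p − 31 gives 3p = 105, so p* = €35 and q* = 39.
With the tax collected from suppliers, supply shifts: qs = 2(p − 18) − 31.
New equilibrium: consumers pay €47, suppliers receive €29, q = 27. (Wedge: pb − ps = 18.)
Burden on consumers: €12; on suppliers: €6. (They sum to €18.)

Consumers bear €12 per ton; suppliers bear €6 per ton.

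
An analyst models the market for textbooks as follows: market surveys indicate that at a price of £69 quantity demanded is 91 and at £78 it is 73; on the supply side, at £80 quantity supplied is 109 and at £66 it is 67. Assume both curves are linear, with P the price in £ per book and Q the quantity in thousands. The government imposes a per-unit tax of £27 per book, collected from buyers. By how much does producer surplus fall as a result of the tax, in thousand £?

Producer surplus falls by £743.04 thousand.

Demand slope: (73 − 91)/(78 − 69) = -2, so Qd = 229 − 2P.
Supply slope: (67 − 109)/(66 − 80) = 3, so Qs = 3P − 131.
Before the tax: set 229 − 2P = 3P − 131 → P* = £72, Q* = 85.
With the tax collected from buyers, demand (in seller-price terms) shifts: Qd = 229 − 2(P + 27).
Solving gives Q = 52.6 with buyers paying £88.2 and suppliers receiving £61.2 (the £27 wedge).
ΔPS is the trapezoid between Q = 52.6 and Q = 85 of height £10.8: ½ · (85 + 52.6) · 10.8 = £743.04.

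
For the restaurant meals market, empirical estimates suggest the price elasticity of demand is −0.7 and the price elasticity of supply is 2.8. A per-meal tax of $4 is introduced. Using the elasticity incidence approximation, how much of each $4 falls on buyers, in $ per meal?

Buyers bear ≈ $3.2 per meal.

Incidence ratio: buyers' share ≈ εs / (εs + |εd|) = 2.8 / (2.8 + 0.7) = 0.8.
So buyers bear ≈ 0.8 × $4 = $3.2; sellers bear $0.8.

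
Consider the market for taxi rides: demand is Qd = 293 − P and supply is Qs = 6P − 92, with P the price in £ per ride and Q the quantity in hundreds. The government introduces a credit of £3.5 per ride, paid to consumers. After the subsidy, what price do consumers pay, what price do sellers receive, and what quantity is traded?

Without the subsidy, 293 − P = 6P − 92 gives 7P = 385, so P* = £55 and Q* = 238.
With a per-unit subsidy paid to consumers, each effectively pays P − 3.5, so demand becomes Qd = 293 − (P − 3.5).
New equilibrium: consumers pay £52, sellers receive £55.5, Q = 241. (Wedge: Pb − Ps = −3.5.)

Consumers pay £52; sellers receive £55.5; quantity = 241.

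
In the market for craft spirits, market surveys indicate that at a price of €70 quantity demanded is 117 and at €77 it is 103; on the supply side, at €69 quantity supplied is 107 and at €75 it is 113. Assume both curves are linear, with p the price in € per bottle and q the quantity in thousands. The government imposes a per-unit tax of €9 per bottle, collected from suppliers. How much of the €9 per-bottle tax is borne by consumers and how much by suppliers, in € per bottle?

Consumers bear €3 per bottle; suppliers bear €6 per bottle.

Demand slope: (103 − 117)/(77 − 70) = -2, so qd = 257 − 2p.
Supply slope: (113 − 107)/(75 − 69) = 1, so qs = p + 38.
Before the tax: set 257 − 2p = p + 38 → p* = €73, q* = 111.
With the tax collected from suppliers, supply shifts: qs = (p − 9) + 38.
Solving gives q = 105 with consumers paying €76 and suppliers receiving €67 (the €9 wedge).
Burden on consumers: €3; on suppliers: €6. (They sum to €9.)
The less price-elastic side of the market bears the larger share of a per-unit tax.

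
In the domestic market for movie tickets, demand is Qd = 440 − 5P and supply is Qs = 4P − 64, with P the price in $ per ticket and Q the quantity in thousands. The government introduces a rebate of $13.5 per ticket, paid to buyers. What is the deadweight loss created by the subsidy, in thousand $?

Without the subsidy, 440 − 5P = 4P − 64 gives 9P = 504, so P* = $56 and Q* = 160.
With a per-unit subsidy paid to buyers, each effectively pays P − 13.5, so demand becomes Qd = 440 − 5(P − 13.5).
Solving gives Q = 190 with buyers paying $50 and suppliers receiving $63.5 (the $13.5 wedge).
Quantity rises by |ΔQ| = |160 − 190| = 30.
DWL = ½ · t · |ΔQ| = ½ · 13.5 · 30 = $202.5.

Deadweight loss = $202.5 thousand.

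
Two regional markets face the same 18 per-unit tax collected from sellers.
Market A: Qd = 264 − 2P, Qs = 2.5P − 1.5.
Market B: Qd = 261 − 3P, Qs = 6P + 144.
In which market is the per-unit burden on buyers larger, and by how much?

Market B, by 2.

Market A: pre-tax P* = 59, Q* = 146; post-tax Q = 126; per-unit burden on buyers = 10.
Market B: pre-tax P* = 13, Q* = 222; post-tax Q = 186; per-unit burden on buyers = 12.
Difference: 10 vs 12 → market B is larger by 2.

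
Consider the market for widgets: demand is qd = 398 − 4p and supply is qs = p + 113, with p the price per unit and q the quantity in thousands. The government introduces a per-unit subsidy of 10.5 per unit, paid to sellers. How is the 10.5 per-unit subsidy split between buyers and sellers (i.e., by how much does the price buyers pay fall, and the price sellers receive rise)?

Before the subsidy: set 398 − 4p = p + 113 → p* = 57, q* = 170.
With a per-unit subsidy paid to sellers, each receives p + 10.5 per unit sold, so supply becomes qs = (p + 10.5) + 113.
New equilibrium: buyers pay 54.9, sellers receive 65.4, q = 178.4. (Wedge: pb − ps = −10.5.)
Gain to buyers: 2.1; to sellers: 8.4. (They sum to 10.5.)

Buyers gain 2.1 per unit; sellers gain 8.4 per unit.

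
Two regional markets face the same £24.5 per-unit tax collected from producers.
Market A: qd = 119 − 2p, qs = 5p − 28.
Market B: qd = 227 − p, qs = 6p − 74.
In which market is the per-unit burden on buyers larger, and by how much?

Market B, by £3.5.

Market A: pre-tax p* = £21, q* = 77; post-tax q = 42; per-unit burden on buyers = £17.5.
Market B: pre-tax p* = £43, q* = 184; post-tax q = 163; per-unit burden on buyers = £21.
Difference: £17.5 vs £21 → market B is larger by £3.5.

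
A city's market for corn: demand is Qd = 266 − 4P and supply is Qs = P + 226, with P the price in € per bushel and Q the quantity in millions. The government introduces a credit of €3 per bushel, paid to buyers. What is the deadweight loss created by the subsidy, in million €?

Deadweight loss = €3.6 million.

Without the subsidy, 266 − 4P = P + 226 gives 5P = 40, so P* = €8 and Q* = 234.
With a per-unit subsidy paid to buyers, each effectively pays P − 3, so demand becomes Qd = 266 − 4(P − 3).
New equilibrium: buyers pay €7.4, suppliers receive €10.4, Q = 236.4. (Wedge: Pb − Ps = −3.)
Quantity rises by |ΔQ| = |234 − 236.4| = 2.4.
DWL = ½ · t · |ΔQ| = ½ · 3 · 2.4 = €3.6.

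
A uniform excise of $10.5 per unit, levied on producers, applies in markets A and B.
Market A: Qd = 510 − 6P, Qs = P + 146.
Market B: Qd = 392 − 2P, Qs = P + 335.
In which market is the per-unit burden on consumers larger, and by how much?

Market B, by $2.

Market A: pre-tax P* = $52, Q* = 198; post-tax Q = 189; per-unit burden on consumers = $1.5.
Market B: pre-tax P* = $19, Q* = 354; post-tax Q = 347; per-unit burden on consumers = $3.5.
Difference: $1.5 vs $3.5 → market B is larger by $2.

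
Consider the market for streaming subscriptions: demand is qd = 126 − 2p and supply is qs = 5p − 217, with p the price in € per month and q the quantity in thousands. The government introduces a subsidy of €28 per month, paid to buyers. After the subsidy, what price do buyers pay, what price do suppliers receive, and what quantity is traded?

Before the subsidy: set 126 − 2p = 5p − 217 → p* = €49, q* = 28.
With a per-unit subsidy paid to buyers, each effectively pays p − 28, so demand becomes qd = 126 − 2(p − 28).
New equilibrium: buyers pay €29, suppliers receive €57, q = 68. (Wedge: pb − ps = −28.)

Buyers pay €29; suppliers receive €57; quantity = 68.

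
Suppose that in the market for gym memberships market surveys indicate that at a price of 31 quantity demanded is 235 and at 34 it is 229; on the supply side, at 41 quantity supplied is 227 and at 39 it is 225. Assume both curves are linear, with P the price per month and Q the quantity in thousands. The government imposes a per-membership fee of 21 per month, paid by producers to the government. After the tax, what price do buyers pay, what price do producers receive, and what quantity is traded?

Demand slope: (229 − 235)/(34 − 31) = -2, so Qd = 297 − 2P.
Supply slope: (225 − 227)/(39 − 41) = 1, so Qs = P + 186.
Before the tax: set 297 − 2P = P + 186 → P* = 37, Q* = 223.
With the tax collected from producers, supply shifts: Qs = (P − 21) + 186.
Solving gives Q = 209 with buyers paying 44 and producers receiving 23 (the 21 wedge).
The less price-elastic side of the market bears the larger share of a per-unit tax.

Buyers pay 44; producers receive 23; quantity = 209.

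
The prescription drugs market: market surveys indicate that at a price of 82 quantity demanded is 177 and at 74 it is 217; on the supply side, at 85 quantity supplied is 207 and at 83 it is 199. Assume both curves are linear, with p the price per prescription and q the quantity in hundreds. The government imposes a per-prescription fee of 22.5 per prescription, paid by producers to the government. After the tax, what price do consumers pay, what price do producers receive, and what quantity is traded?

Consumers pay 90; producers receive 67.5; quantity = 137.

Demand slope: (217 − 177)/(74 − 82) = -5, so qd = 587 − 5p.
Supply slope: (199 − 207)/(83 − 85) = 4, so qs = 4p − 133.
Without the tax, 587 − 5p = 4p − 133 gives 9p = 720, so p* = 80 and q* = 187.
With the tax collected from producers, supply shifts: qs = 4(p − 22.5) − 133.
New equilibrium: consumers pay 90, producers receive 67.5, q = 137. (Wedge: pb − ps = 22.5.)
The less price-elastic side of the market bears the larger share of a per-unit tax.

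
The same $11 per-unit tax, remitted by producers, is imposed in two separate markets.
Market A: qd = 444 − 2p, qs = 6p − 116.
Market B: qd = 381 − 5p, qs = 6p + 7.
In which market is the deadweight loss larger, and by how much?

Market A: pre-tax p* = $70, q* = 304; post-tax q = 287.5; deadweight loss = $90.75.
Market B: pre-tax p* = $34, q* = 211; post-tax q = 181; deadweight loss = $165.
Difference: $90.75 vs $165 → market B is larger by $74.25.

Market B, by $74.25.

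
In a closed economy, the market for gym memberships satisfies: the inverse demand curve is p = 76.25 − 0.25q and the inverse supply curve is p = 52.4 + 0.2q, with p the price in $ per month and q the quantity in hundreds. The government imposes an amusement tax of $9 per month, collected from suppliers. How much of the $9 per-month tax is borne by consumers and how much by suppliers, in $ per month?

Consumers bear $5 per month; suppliers bear $4 per month.

Inverting to q(p) form: qd = 305 − 4p; qs = 5p − 262.
Without the tax, 305 − 4p = 5p − 262 gives 9p = 567, so p* = $63 and q* = 53.
With the tax collected from suppliers, supply shifts: qs = 5(p − 9) − 262.
Solving gives q = 33 with consumers paying $68 and suppliers receiving $59 (the $9 wedge).
Burden on consumers: $5; on suppliers: $4. (They sum to $9.)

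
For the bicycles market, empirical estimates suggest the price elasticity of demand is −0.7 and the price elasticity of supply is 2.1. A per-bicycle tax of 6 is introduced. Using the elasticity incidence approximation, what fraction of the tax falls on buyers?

Buyers' share ≈ 0.75.

Incidence ratio: buyers' share ≈ εs / (εs + |εd|) = 2.1 / (2.1 + 0.7) = 0.75.
Supply is the more elastic side, so buyers bear the larger share.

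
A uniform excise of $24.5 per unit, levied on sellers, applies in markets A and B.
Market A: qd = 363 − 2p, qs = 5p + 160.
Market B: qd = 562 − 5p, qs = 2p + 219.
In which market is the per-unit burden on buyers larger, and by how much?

Market A: pre-tax p* = $29, q* = 305; post-tax q = 270; per-unit burden on buyers = $17.5.
Market B: pre-tax p* = $49, q* = 317; post-tax q = 282; per-unit burden on buyers = $7.
Difference: $17.5 vs $7 → market A is larger by $10.5.

Market A, by $10.5.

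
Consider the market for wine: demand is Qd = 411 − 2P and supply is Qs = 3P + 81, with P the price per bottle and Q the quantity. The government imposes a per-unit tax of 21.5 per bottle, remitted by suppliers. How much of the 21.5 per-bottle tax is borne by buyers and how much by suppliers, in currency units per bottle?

Without the tax, 411 − 2P = 3P + 81 gives 5P = 330, so P* = 66 and Q* = 279.
With the tax collected from suppliers, supply shifts: Qs = 3(P − 21.5) + 81.
New equilibrium: buyers pay 78.9, suppliers receive 57.4, Q = 253.2. (Wedge: Pb − Ps = 21.5.)
Burden on buyers: 12.9; on suppliers: 8.6. (They sum to 21.5.)

Buyers bear 12.9 per bottle; suppliers bear 8.6 per bottle.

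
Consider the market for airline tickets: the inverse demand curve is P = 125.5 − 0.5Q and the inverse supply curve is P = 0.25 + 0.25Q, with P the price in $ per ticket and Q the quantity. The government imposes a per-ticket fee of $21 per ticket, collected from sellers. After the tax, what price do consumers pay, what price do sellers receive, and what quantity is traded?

Inverting to Q(P) form: Qd = 251 − 2P; Qs = 4P − 1.
Before the tax: set 251 − 2P = 4P − 1 → P* = $42, Q* = 167.
With the tax collected from sellers, supply shifts: Qs = 4(P − 21) − 1.
New equilibrium: consumers pay $56, sellers receive $35, Q = 139. (Wedge: Pb − Ps = 21.)
The less price-elastic side of the market bears the larger share of a per-unit tax.

Consumers pay $56; sellers receive $35; quantity = 139.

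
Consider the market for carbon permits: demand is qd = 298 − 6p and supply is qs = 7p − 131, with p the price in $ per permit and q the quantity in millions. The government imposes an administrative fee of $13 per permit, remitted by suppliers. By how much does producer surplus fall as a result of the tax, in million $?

Producer surplus falls by $474 million.

Before the tax: set 298 − 6p = 7p − 131 → p* = $33, q* = 100.
With the tax collected from suppliers, supply shifts: qs = 7(p − 13) − 131.
Solving gives q = 58 with buyers paying $40 and suppliers receiving $27 (the $13 wedge).
ΔPS is the trapezoid between Q = 58 and Q = 100 of height $6: ½ · (100 + 58) · 6 = $474.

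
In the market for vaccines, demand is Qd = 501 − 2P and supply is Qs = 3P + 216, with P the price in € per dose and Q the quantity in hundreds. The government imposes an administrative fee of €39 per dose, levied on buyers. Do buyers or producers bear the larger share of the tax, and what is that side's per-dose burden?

Without the tax, 501 − 2P = 3P + 216 gives 5P = 285, so P* = €57 and Q* = 387.
With the tax collected from buyers, demand (in seller-price terms) shifts: Qd = 501 − 2(P + 39).
Solving gives Q = 340.2 with buyers paying €80.4 and producers receiving €41.4 (the €39 wedge).
Per-dose burden: buyers €23.4, producers €15.6.
Buyers take the larger share because demand is less price-elastic here (demand slope 2 vs supply slope 3).
The less price-elastic side of the market bears the larger share of a per-unit tax.

Buyers bear the larger share: €23.4 per dose.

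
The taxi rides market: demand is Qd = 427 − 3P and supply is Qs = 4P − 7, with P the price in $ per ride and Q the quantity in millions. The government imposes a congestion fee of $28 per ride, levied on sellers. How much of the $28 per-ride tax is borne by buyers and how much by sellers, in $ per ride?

Buyers bear $16 per ride; sellers bear $12 per ride.

Without the tax, 427 − 3P = 4P − 7 gives 7P = 434, so P* = $62 and Q* = 241.
With the tax collected from sellers, supply shifts: Qs = 4(P − 28) − 7.
Solving gives Q = 193 with buyers paying $78 and sellers receiving $50 (the $28 wedge).
Burden on buyers: $16; on sellers: $12. (They sum to $28.)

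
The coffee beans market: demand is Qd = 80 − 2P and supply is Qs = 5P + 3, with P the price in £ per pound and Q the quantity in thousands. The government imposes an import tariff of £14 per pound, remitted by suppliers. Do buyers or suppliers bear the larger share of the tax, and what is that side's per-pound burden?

Without the tax, 80 − 2P = 5P + 3 gives 7P = 77, so P* = £11 and Q* = 58.
With the tax collected from suppliers, supply shifts: Qs = 5(P − 14) + 3.
Solving gives Q = 38 with buyers paying £21 and suppliers receiving £7 (the £14 wedge).
Per-pound burden: buyers £10, suppliers £4.
Buyers take the larger share because demand is less price-elastic here (demand slope 2 vs supply slope 5).
The less price-elastic side of the market bears the larger share of a per-unit tax.

Buyers bear the larger share: £10 per pound.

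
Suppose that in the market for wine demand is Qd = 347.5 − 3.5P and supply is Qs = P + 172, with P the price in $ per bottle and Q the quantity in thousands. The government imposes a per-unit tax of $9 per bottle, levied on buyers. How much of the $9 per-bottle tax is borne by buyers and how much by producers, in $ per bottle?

Before the tax: set 347.5 − 3.5P = P + 172 → P* = $39, Q* = 211.
With the tax collected from buyers, demand (in seller-price terms) shifts: Qd = 347.5 − 3.5(P + 9).
Solving gives Q = 204 with buyers paying $41 and producers receiving $32 (the $9 wedge).
Burden on buyers: $2; on producers: $7. (They sum to $9.)

Buyers bear $2 per bottle; producers bear $7 per bottle.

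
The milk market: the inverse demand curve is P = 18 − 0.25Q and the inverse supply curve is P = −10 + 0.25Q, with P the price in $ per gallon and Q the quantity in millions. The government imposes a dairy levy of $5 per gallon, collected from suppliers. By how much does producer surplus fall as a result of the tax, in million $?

Rewrite in direct form: Qd = 72 − 4P and Qs = 4P + 40.
Without the tax, 72 − 4P = 4P + 40 gives 8P = 32, so P* = $4 and Q* = 56.
With the tax collected from suppliers, supply shifts: Qs = 4(P − 5) + 40.
Solving gives Q = 46 with consumers paying $6.5 and suppliers receiving $1.5 (the $5 wedge).
ΔPS is the trapezoid between Q = 46 and Q = 56 of height $2.5: ½ · (56 + 46) · 2.5 = $127.5.

Producer surplus falls by $127.5 million.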